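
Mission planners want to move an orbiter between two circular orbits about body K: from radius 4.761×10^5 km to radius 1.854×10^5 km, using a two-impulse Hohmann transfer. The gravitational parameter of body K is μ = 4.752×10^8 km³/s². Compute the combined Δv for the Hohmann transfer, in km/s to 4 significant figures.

Semi-major axis of the transfer orbit: a_t = (4.761×10^5 + 1.854×10^5)/2 = 3.3075×10^5 km.
Circular speed at r₁: v₁ = √(μ/r₁) = √(4.752×10^8/4.761×10^5) = 31.59287 km/s.
On the transfer ellipse at r₁, vis-viva gives v_a = √[μ(2/r₁ − 1/a_t)] = 23.65343 km/s.
First burn Δv₁ = |v_a − v₁| = 7.939 km/s.
Circular speed at r₂: v₂ = √(μ/r₂) = 50.63 km/s.
Transfer-orbit speed at r₂: v_p = √[μ(2/r₂ − 1/a_t)] = 60.74 km/s.
Second burn Δv₂ = |v₂ − v_p| = 10.11 km/s.
Δv = Δv₁ + Δv₂ = 7.939 + 10.11 = 18.05 km/s.

Δv = 18.05 km/s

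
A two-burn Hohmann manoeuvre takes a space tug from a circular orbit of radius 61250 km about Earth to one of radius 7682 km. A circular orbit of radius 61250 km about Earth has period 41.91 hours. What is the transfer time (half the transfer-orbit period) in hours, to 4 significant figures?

From Kepler's third law T² = 4π²r³/μ at r = 61250 km, T = 41.91 hours = 41.91 × 3600 s = 1.50876×10^5 s: μ = 4π²r³/T² = 3.98509×10^5 km³/s².
Semi-major axis of the transfer orbit: a_t = (61250 + 7682)/2 = 34466 km.
Half the transfer-orbit period gives t = π√(a_t³/μ) = 31843 s.
Converting: 31843 s ÷ 3600 s/hour = 8.845 hours.

t = 8.845 hours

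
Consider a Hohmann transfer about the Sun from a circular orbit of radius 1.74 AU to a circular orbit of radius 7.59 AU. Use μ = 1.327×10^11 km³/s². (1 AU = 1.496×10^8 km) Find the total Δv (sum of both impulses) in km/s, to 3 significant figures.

In km: r₁ = 1.74 × 1.496×10^8 = 2.60304×10^8 km; r₂ = 7.59 × 1.496×10^8 = 1.135464×10^9 km.
Transfer-ellipse semi-major axis a_t = (r₁ + r₂)/2 = (2.60304×10^8 + 1.135464×10^9)/2 = 6.97884×10^8 km.
Circular speed at r₁: v₁ = √(μ/r₁) = √(1.327×10^11/2.60304×10^8) = 22.5785 km/s.
Transfer-orbit speed at r₁ (v² = μ(2/r − 1/a)): v_p = √[μ(2/r₁ − 1/a_t)] = 28.7998 km/s.
First burn Δv₁ = |v_p − v₁| = 6.221 km/s.
Circular speed at r₂: v₂ = √(μ/r₂) = 10.81 km/s.
Transfer-orbit speed at r₂: v_a = √[μ(2/r₂ − 1/a_t)] = 6.602 km/s.
Second burn Δv₂ = |v₂ − v_a| = 4.208 km/s.
Total Δv = Δv₁ + Δv₂ = 10.43 km/s.

Δv = 10.4 km/s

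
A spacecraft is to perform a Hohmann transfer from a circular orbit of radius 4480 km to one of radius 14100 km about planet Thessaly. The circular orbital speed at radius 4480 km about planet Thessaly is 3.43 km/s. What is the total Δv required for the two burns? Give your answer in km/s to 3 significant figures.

Δv = 1.39 km/s

From the circular-orbit relation v² = μ/r at r = 4480 km: μ = v²r = (3.43)² × 4480 = 52706.8 km³/s².
Semi-major axis of the transfer orbit: a_t = (4480 + 14100)/2 = 9290 km.
Circular speed at r₁: v₁ = √(μ/r₁) = √(52706.8/4480) = 3.43000 km/s.
On the transfer ellipse at r₁, vis-viva gives v_p = √[μ(2/r₁ − 1/a_t)] = 4.22567 km/s.
First burn Δv₁ = |v_p − v₁| = 0.79567 km/s.
At r₂, v₂ = √(μ/r₂) = 1.933408 km/s.
Transfer-orbit speed at r₂: v_a = √[μ(2/r₂ − 1/a_t)] = 1.342625 km/s.
Second burn Δv₂ = |v₂ − v_a| = 0.59078 km/s.
Total Δv = Δv₁ + Δv₂ = 1.386 km/s.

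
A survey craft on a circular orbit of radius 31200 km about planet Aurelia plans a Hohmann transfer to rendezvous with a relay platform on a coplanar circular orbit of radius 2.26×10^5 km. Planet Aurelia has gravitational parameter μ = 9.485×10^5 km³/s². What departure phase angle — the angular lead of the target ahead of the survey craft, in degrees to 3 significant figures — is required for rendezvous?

Transfer-ellipse semi-major axis a_t = (r₁ + r₂)/2 = (31200 + 2.260×10^5)/2 = 1.286×10^5 km.
The half-period of the transfer ellipse is t = π√(a_t³/μ) = 1.4876×10^5 s.
The target's mean motion on its circular orbit is ω₂ = √(μ/r₂³) = 9.0648×10^-6 rad/s.
Angle swept by the target during transfer: ω₂·t = 1.3485 rad = 77.26°.
Arrival is 180° from departure on the ellipse, so φ = 180° − 77.26° = 103°.

φ = 103°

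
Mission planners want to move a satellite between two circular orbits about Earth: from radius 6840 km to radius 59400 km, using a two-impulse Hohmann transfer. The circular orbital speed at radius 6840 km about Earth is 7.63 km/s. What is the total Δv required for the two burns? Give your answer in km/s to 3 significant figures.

From the circular-orbit relation v² = μ/r at r = 6840 km: μ = v²r = (7.63)² × 6840 = 3.98204×10^5 km³/s².
Transfer-ellipse semi-major axis a_t = (r₁ + r₂)/2 = (6840 + 59400)/2 = 33120 km.
At r₁ the circular-orbit speed is v₁ = √(μ/r₁) = 7.6300 km/s.
Transfer-orbit speed at r₁ (v² = μ(2/r − 1/a)): v_p = √[μ(2/r₁ − 1/a_t)] = 10.218 km/s.
First burn Δv₁ = |v_p − v₁| = 2.588 km/s.
Circular speed at r₂: v₂ = √(μ/r₂) = 2.5892 km/s.
Transfer-orbit speed at r₂: v_a = √[μ(2/r₂ − 1/a_t)] = 1.1766 km/s.
Second burn Δv₂ = |v₂ − v_a| = 1.413 km/s.
Δv = Δv₁ + Δv₂ = 2.588 + 1.413 = 4.001 km/s.

Δv = 4.00 km/s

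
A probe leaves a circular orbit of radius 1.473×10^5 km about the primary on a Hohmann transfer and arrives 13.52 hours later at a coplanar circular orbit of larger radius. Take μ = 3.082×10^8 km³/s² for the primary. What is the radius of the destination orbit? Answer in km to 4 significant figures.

Transfer time t = 13.52 hours = 48672 s, and t = π√(a_t³/μ).
So a_t = (μ t²/π²)^(1/3) = (3.082×10^8 × (48672)² / π²)^(1/3) = 4.1979×10^5 km.
Since a_t = (r₁ + r₂)/2, r₂ = 2a_t − r₁ = 2×4.1979×10^5 − 1.473×10^5 = 6.9228×10^5 km.

r₂ = 6.923×10^5 km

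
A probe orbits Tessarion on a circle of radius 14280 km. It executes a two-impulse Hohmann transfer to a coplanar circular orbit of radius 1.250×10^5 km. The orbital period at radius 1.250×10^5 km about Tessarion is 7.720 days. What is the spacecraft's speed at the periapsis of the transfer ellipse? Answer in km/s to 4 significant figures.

v = 4.667 km/s

From Kepler's third law T² = 4π²r³/μ at r = 1.250×10^5 km, T = 7.720 days = 7.720 × 86400 s = 6.67008×10^5 s: μ = 4π²r³/T² = 1.73312×10^5 km³/s².
Semi-major axis of the transfer orbit: a_t = (14280 + 1.250×10^5)/2 = 69640 km.
The periapsis of the transfer ellipse is at r = 14280 km.
From the vis-viva equation, v = √[μ(2/r − 1/a_t)] = 4.667 km/s.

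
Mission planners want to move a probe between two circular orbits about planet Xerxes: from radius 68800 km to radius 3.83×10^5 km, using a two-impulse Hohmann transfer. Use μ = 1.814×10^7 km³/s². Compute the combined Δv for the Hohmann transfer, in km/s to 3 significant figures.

The Hohmann ellipse has a_t = (r₁ + r₂)/2 = 2.259×10^5 km.
At r₁ the circular-orbit speed is v₁ = √(μ/r₁) = 16.238 km/s.
Transfer-orbit speed at r₁ (vis-viva): v_p = √[μ(2/r₁ − 1/a_t)] = 21.143 km/s.
First burn Δv₁ = |v_p − v₁| = 4.905 km/s.
At r₂, v₂ = √(μ/r₂) = 6.882 km/s.
Transfer-orbit speed at r₂: v_a = √[μ(2/r₂ − 1/a_t)] = 3.798 km/s.
Second burn Δv₂ = |v₂ − v_a| = 3.084 km/s.
Total Δv = Δv₁ + Δv₂ = 7.989 km/s.

Δv = 7.99 km/s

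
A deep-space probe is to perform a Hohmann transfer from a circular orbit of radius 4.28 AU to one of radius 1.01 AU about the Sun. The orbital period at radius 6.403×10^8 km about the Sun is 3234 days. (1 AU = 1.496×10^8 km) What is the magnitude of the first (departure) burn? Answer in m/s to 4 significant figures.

From Kepler's third law T² = 4π²r³/μ at r = 6.403×10^8 km, T = 3234 days = 3234 × 86400 s = 2.794176×10^8 s: μ = 4π²r³/T² = 1.32740×10^11 km³/s².
In km: r₁ = 4.28 × 1.496×10^8 = 6.40288×10^8 km; r₂ = 1.01 × 1.496×10^8 = 1.51096×10^8 km.
Semi-major axis of the transfer orbit: a_t = (6.40288×10^8 + 1.51096×10^8)/2 = 3.95692×10^8 km.
Circular speed at r = 6.40288×10^8 km: v_c = √(μ/r) = 14.398 km/s.
Vis-viva on the transfer ellipse at r = 6.40288×10^8 km gives v_t = √[μ(2/r − 1/a_t)] = 8.8974 km/s.
Δv₁ = |v_t − v_c| = |8.8974 − 14.398| = 5.501 km/s.

Δv₁ = 5501 m/s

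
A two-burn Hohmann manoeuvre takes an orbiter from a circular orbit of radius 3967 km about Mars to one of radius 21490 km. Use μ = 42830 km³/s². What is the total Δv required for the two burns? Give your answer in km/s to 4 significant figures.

The Hohmann ellipse has a_t = (r₁ + r₂)/2 = 12728.5 km.
Circular speed at r₁: v₁ = √(μ/r₁) = √(42830/3967) = 3.285814 km/s.
On the transfer ellipse at r₁, vis-viva equation gives v_p = √[μ(2/r₁ − 1/a_t)] = 4.269456 km/s.
First burn Δv₁ = |v_p − v₁| = 0.9836 km/s.
Circular speed at r₂: v₂ = √(μ/r₂) = 1.4117 km/s.
Transfer-orbit speed at r₂: v_a = √[μ(2/r₂ − 1/a_t)] = 0.78813 km/s.
Second burn Δv₂ = |v₂ − v_a| = 0.6236 km/s.
Δv = Δv₁ + Δv₂ = 0.9836 + 0.6236 = 1.607 km/s.

Δv = 1.607 km/s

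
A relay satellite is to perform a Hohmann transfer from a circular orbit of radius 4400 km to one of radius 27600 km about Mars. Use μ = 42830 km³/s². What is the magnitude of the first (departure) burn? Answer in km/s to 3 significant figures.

Δv₁ = 0.978 km/s

Transfer-ellipse semi-major axis a_t = (r₁ + r₂)/2 = (4400 + 27600)/2 = 16000 km.
Circular speed at r = 4400 km: v_c = √(μ/r) = 3.11995 km/s.
Transfer-orbit speed at the same r (vis-viva, a = a_t): v_t = √[μ(2/r − 1/a_t)] = 4.09772 km/s.
Δv₁ = |v_t − v_c| = |4.09772 − 3.11995| = 0.9778 km/s.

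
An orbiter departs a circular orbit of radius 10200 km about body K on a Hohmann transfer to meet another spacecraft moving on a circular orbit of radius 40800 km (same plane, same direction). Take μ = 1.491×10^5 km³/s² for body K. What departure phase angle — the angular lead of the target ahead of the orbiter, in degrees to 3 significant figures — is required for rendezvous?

Semi-major axis of the transfer orbit: a_t = (10200 + 40800)/2 = 25500 km.
The half-period of the transfer ellipse is t = π√(a_t³/μ) = 33130 s.
Target angular speed ω₂ = √(μ/r₂³) = 4.6854×10^-5 rad/s.
Angle swept by the target during transfer: ω₂·t = 1.5523 rad = 88.94°.
Arrival is 180° from departure on the ellipse, so φ = 180° − 88.94° = 91.1°.

φ = 91.1°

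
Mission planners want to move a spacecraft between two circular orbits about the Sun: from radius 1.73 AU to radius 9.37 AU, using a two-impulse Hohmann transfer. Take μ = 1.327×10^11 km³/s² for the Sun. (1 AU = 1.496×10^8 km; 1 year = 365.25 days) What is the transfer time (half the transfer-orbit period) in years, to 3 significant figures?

In km: r₁ = 1.73 × 1.496×10^8 = 2.58808×10^8 km; r₂ = 9.37 × 1.496×10^8 = 1.401752×10^9 km.
Transfer-ellipse semi-major axis a_t = (r₁ + r₂)/2 = (2.58808×10^8 + 1.401752×10^9)/2 = 8.3028×10^8 km.
Half the transfer-orbit period gives t = π√(a_t³/μ) = 2.063×10^8 s.
Converting: 2.063×10^8 s ÷ 3.15576×10^7 s/year (365.25 × 86400) = 6.54 years.

t = 6.54 years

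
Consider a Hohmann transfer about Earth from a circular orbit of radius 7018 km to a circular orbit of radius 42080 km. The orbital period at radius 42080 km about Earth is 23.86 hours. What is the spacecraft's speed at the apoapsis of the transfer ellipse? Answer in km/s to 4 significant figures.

v = 1.646 km/s

From Kepler's third law T² = 4π²r³/μ at r = 42080 km, T = 23.86 hours = 23.86 × 3600 s = 85896 s: μ = 4π²r³/T² = 3.98695×10^5 km³/s².
Semi-major axis of the transfer orbit: a_t = (7018 + 42080)/2 = 24549 km.
At apoapsis, r = 42080 km.
From the vis-viva equation, v = √[μ(2/r − 1/a_t)] = 1.646 km/s.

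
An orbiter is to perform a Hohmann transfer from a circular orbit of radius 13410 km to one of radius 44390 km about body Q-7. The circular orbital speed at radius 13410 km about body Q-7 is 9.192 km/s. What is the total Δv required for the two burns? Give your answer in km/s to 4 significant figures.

From the circular-orbit relation v² = μ/r at r = 13410 km: μ = v²r = (9.192)² × 13410 = 1.13305×10^6 km³/s².
Transfer-ellipse semi-major axis a_t = (r₁ + r₂)/2 = (13410 + 44390)/2 = 28900 km.
At r₁ the circular-orbit speed is v₁ = √(μ/r₁) = 9.1920 km/s.
On the transfer ellipse at r₁, vis-viva equation gives v_p = √[μ(2/r₁ − 1/a_t)] = 11.392 km/s.
First burn Δv₁ = |v_p − v₁| = 2.200 km/s.
At r₂, v₂ = √(μ/r₂) = 5.052 km/s.
Transfer-orbit speed at r₂: v_a = √[μ(2/r₂ − 1/a_t)] = 3.441 km/s.
Second burn Δv₂ = |v₂ − v_a| = 1.611 km/s.
Total Δv = Δv₁ + Δv₂ = 3.811 km/s.

Δv = 3.811 km/s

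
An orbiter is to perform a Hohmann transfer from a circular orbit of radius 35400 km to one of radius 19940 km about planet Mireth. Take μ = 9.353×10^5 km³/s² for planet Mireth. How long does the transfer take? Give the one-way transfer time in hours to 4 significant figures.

Semi-major axis of the transfer orbit: a_t = (35400 + 19940)/2 = 27670 km.
Half the transfer-orbit period gives t = π√(a_t³/μ) = 14950 s.
Converting: 14950 s ÷ 3600 s/hour = 4.153 hours.

t = 4.153 hours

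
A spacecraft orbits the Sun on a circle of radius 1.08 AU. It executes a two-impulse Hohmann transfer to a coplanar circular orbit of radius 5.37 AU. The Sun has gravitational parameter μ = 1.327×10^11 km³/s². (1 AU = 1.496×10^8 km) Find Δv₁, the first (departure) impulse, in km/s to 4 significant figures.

Δv₁ = 8.322 km/s

In km: r₁ = 1.08 × 1.496×10^8 = 1.61568×10^8 km; r₂ = 5.37 × 1.496×10^8 = 8.03352×10^8 km.
The Hohmann ellipse has a_t = (r₁ + r₂)/2 = 4.8246×10^8 km.
On the circular orbit at r = 1.61568×10^8 km, v_c = √(μ/r) = 28.659 km/s.
Transfer-orbit speed at the same r (vis-viva, a = a_t): v_t = √[μ(2/r − 1/a_t)] = 36.981 km/s.
Δv₁ = |v_t − v_c| = |36.981 − 28.659| = 8.322 km/s.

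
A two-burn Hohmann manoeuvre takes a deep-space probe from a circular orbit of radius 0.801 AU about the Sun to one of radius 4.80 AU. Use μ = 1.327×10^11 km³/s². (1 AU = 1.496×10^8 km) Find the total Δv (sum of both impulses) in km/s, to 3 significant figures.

In km: r₁ = 0.801 × 1.496×10^8 = 1.198296×10^8 km; r₂ = 4.80 × 1.496×10^8 = 7.1808×10^8 km.
The Hohmann ellipse has a_t = (r₁ + r₂)/2 = 4.189548×10^8 km.
At r₁ the circular-orbit speed is v₁ = √(μ/r₁) = 33.28 km/s.
On the transfer ellipse at r₁, vis-viva equation gives v_p = √[μ(2/r₁ − 1/a_t)] = 43.57 km/s.
First burn Δv₁ = |v_p − v₁| = 10.29 km/s.
Circular speed at r₂: v₂ = √(μ/r₂) = 13.594 km/s.
Transfer-orbit speed at r₂: v_a = √[μ(2/r₂ − 1/a_t)] = 7.2702 km/s.
Second burn Δv₂ = |v₂ − v_a| = 6.324 km/s.
Δv = Δv₁ + Δv₂ = 10.29 + 6.324 = 16.61 km/s.

Δv = 16.6 km/s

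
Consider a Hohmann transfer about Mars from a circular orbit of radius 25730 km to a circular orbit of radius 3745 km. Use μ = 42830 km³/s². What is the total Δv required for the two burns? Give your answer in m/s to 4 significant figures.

Δv = 1726 m/s

Transfer-ellipse semi-major axis a_t = (r₁ + r₂)/2 = (25730 + 3745)/2 = 14737.5 km.
At r₁ the circular-orbit speed is v₁ = √(μ/r₁) = 1.29019 km/s.
Transfer-orbit speed at r₁ (vis-viva equation): v_a = √[μ(2/r₁ − 1/a_t)] = 0.650381 km/s.
First burn Δv₁ = |v_a − v₁| = 0.63981 km/s.
At r₂, v₂ = √(μ/r₂) = 3.3818 km/s.
Transfer-orbit speed at r₂: v_p = √[μ(2/r₂ − 1/a_t)] = 4.4684 km/s.
Second burn Δv₂ = |v₂ − v_p| = 1.0866 km/s.
Total Δv = Δv₁ + Δv₂ = 1.726 km/s.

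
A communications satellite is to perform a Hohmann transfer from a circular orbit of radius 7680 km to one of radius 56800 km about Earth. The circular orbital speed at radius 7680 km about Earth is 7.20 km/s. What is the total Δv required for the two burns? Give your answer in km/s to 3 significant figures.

From the circular-orbit relation v² = μ/r at r = 7680 km: μ = v²r = (7.20)² × 7680 = 3.98131×10^5 km³/s².
The Hohmann ellipse has a_t = (r₁ + r₂)/2 = 32240 km.
At r₁ the circular-orbit speed is v₁ = √(μ/r₁) = 7.200 km/s.
Transfer-orbit speed at r₁ (vis-viva equation): v_p = √[μ(2/r₁ − 1/a_t)] = 9.557 km/s.
First burn Δv₁ = |v_p − v₁| = 2.357 km/s.
Circular speed at r₂: v₂ = √(μ/r₂) = 2.6475 km/s.
Transfer-orbit speed at r₂: v_a = √[μ(2/r₂ − 1/a_t)] = 1.2922 km/s.
Second burn Δv₂ = |v₂ − v_a| = 1.355 km/s.
Δv = Δv₁ + Δv₂ = 2.357 + 1.355 = 3.712 km/s.

Δv = 3.71 km/s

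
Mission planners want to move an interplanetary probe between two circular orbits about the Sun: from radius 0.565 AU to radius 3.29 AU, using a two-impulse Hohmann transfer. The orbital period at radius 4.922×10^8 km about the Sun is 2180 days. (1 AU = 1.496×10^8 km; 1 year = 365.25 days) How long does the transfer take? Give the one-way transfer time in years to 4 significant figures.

t = 1.338 years

From Kepler's third law T² = 4π²r³/μ at r = 4.922×10^8 km, T = 2180 days = 2180 × 86400 s = 1.88352×10^8 s: μ = 4π²r³/T² = 1.32692×10^11 km³/s².
In km: r₁ = 0.565 × 1.496×10^8 = 8.4524×10^7 km; r₂ = 3.29 × 1.496×10^8 = 4.92184×10^8 km.
Semi-major axis of the transfer orbit: a_t = (8.4524×10^7 + 4.92184×10^8)/2 = 2.88354×10^8 km.
By Kepler's third law the transfer-orbit period is T = 2π√(a_t³/μ), so t = T/2 = 4.223×10^7 s.
Converting: 4.223×10^7 s ÷ 3.15576×10^7 s/year (365.25 × 86400) = 1.338 years.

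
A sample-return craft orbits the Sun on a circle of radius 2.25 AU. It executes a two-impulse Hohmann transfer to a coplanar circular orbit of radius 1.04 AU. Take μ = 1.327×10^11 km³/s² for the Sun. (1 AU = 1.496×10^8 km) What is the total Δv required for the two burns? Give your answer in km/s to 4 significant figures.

Δv = 9.019 km/s

In km: r₁ = 2.25 × 1.496×10^8 = 3.366×10^8 km; r₂ = 1.04 × 1.496×10^8 = 1.55584×10^8 km.
Semi-major axis of the transfer orbit: a_t = (3.366×10^8 + 1.55584×10^8)/2 = 2.46092×10^8 km.
At r₁ the circular-orbit speed is v₁ = √(μ/r₁) = 19.855 km/s.
Transfer-orbit speed at r₁ (vis-viva): v_a = √[μ(2/r₁ − 1/a_t)] = 15.787 km/s.
First burn Δv₁ = |v_a − v₁| = 4.068 km/s.
Circular speed at r₂: v₂ = √(μ/r₂) = 29.205 km/s.
Transfer-orbit speed at r₂: v_p = √[μ(2/r₂ − 1/a_t)] = 34.156 km/s.
Second burn Δv₂ = |v₂ − v_p| = 4.951 km/s.
Total Δv = Δv₁ + Δv₂ = 9.019 km/s.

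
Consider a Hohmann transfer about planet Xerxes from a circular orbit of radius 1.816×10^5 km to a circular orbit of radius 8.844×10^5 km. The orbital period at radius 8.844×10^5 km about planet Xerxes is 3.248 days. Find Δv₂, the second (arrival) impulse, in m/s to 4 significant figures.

From Kepler's third law T² = 4π²r³/μ at r = 8.844×10^5 km, T = 3.248 days = 3.248 × 86400 s = 2.806272×10^5 s: μ = 4π²r³/T² = 3.46774×10^8 km³/s².
The Hohmann ellipse has a_t = (r₁ + r₂)/2 = 5.330×10^5 km.
Circular speed at r = 8.844×10^5 km: v_c = √(μ/r) = 19.8015 km/s.
Vis-viva on the transfer ellipse at r = 8.844×10^5 km gives v_t = √[μ(2/r − 1/a_t)] = 11.5583 km/s.
Δv₂ = |v_t − v_c| = |11.5583 − 19.8015| = 8.243 km/s.

Δv₂ = 8243 m/s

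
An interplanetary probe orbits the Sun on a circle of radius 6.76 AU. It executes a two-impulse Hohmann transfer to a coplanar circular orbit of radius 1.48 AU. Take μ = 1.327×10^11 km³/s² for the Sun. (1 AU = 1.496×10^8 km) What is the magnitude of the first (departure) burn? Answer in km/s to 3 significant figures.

Δv₁ = 4.59 km/s

In km: r₁ = 6.76 × 1.496×10^8 = 1.011296×10^9 km; r₂ = 1.48 × 1.496×10^8 = 2.21408×10^8 km.
Transfer-ellipse semi-major axis a_t = (r₁ + r₂)/2 = (1.011296×10^9 + 2.21408×10^8)/2 = 6.16352×10^8 km.
On the circular orbit at r = 1.011296×10^9 km, v_c = √(μ/r) = 11.455 km/s.
Vis-viva on the transfer ellipse at r = 1.011296×10^9 km gives v_t = √[μ(2/r − 1/a_t)] = 6.8656 km/s.
Δv₁ = |v_t − v_c| = |6.8656 − 11.455| = 4.589 km/s.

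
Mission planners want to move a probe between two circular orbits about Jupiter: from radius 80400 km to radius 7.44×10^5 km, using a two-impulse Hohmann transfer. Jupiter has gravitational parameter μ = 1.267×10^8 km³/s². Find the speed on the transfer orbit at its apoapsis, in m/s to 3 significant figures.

Semi-major axis of the transfer orbit: a_t = (80400 + 7.440×10^5)/2 = 4.122×10^5 km.
The apoapsis of the transfer ellipse is at r = 7.440×10^5 km.
Applying v² = μ(2/r − 1/a_t): v = 5.763 km/s.

v = 5760 m/s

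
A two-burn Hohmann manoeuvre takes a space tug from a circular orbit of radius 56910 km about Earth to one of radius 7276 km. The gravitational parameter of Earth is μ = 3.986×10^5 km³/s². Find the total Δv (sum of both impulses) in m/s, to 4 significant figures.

Transfer-ellipse semi-major axis a_t = (r₁ + r₂)/2 = (56910 + 7276)/2 = 32093 km.
At r₁ the circular-orbit speed is v₁ = √(μ/r₁) = 2.6465 km/s.
Transfer-orbit speed at r₁ (vis-viva equation): v_a = √[μ(2/r₁ − 1/a_t)] = 1.2601 km/s.
First burn Δv₁ = |v_a − v₁| = 1.386 km/s.
At r₂, v₂ = √(μ/r₂) = 7.4015 km/s.
Transfer-orbit speed at r₂: v_p = √[μ(2/r₂ − 1/a_t)] = 9.8562 km/s.
Second burn Δv₂ = |v₂ − v_p| = 2.455 km/s.
Δv = Δv₁ + Δv₂ = 1.386 + 2.455 = 3.841 km/s.

Δv = 3841 m/s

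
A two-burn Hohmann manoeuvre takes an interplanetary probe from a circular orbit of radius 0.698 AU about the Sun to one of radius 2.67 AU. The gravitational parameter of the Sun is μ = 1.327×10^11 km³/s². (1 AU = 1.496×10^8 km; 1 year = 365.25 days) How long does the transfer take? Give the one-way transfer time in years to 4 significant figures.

In km: r₁ = 0.698 × 1.496×10^8 = 1.044208×10^8 km; r₂ = 2.67 × 1.496×10^8 = 3.99432×10^8 km.
Semi-major axis of the transfer orbit: a_t = (1.044208×10^8 + 3.99432×10^8)/2 = 2.519264×10^8 km.
By Kepler's third law the transfer-orbit period is T = 2π√(a_t³/μ), so t = T/2 = 3.448×10^7 s.
Converting: 3.448×10^7 s ÷ 3.15576×10^7 s/year (365.25 × 86400) = 1.093 years.

t = 1.093 years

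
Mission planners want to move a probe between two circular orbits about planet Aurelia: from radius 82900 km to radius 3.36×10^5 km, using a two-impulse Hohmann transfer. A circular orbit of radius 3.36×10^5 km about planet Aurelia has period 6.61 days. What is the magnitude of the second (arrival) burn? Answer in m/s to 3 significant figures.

From Kepler's third law T² = 4π²r³/μ at r = 3.36×10^5 km, T = 6.61 days = 6.61 × 86400 s = 5.71104×10^5 s: μ = 4π²r³/T² = 4.59142×10^6 km³/s².
The Hohmann ellipse has a_t = (r₁ + r₂)/2 = 2.0945×10^5 km.
On the circular orbit at r = 3.360×10^5 km, v_c = √(μ/r) = 3.697 km/s.
Vis-viva on the transfer ellipse at r = 3.360×10^5 km gives v_t = √[μ(2/r − 1/a_t)] = 2.326 km/s.
Δv₂ = |v_t − v_c| = |2.326 − 3.697| = 1.371 km/s.

Δv₂ = 1370 m/s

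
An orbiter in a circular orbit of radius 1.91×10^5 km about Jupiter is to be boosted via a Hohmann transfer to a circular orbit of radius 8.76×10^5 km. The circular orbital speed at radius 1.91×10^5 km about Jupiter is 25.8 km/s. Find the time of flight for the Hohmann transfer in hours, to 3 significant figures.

From the circular-orbit relation v² = μ/r at r = 1.91×10^5 km: μ = v²r = (25.8)² × 1.91×10^5 = 1.27137×10^8 km³/s².
The Hohmann ellipse has a_t = (r₁ + r₂)/2 = 5.335×10^5 km.
Transfer time t = π√(a_t³/μ) = π√((5.335×10^5)³ / 1.27137×10^8) = 1.086×10^5 s.
Converting: 1.086×10^5 s ÷ 3600 s/hour = 30.2 hours.

t = 30.2 hours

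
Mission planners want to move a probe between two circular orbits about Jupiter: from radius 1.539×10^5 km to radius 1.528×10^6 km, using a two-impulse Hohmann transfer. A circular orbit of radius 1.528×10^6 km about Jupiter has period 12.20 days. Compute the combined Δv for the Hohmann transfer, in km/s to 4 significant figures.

Δv = 15.20 km/s

From Kepler's third law T² = 4π²r³/μ at r = 1.528×10^6 km, T = 12.20 days = 12.20 × 86400 s = 1.05408×10^6 s: μ = 4π²r³/T² = 1.26760×10^8 km³/s².
Semi-major axis of the transfer orbit: a_t = (1.539×10^5 + 1.528×10^6)/2 = 8.4095×10^5 km.
Circular speed at r₁: v₁ = √(μ/r₁) = √(1.26760×10^8/1.539×10^5) = 28.6993 km/s.
On the transfer ellipse at r₁, vis-viva gives v_p = √[μ(2/r₁ − 1/a_t)] = 38.6855 km/s.
First burn Δv₁ = |v_p − v₁| = 9.986 km/s.
Circular speed at r₂: v₂ = √(μ/r₂) = 9.108 km/s.
Transfer-orbit speed at r₂: v_a = √[μ(2/r₂ − 1/a_t)] = 3.896 km/s.
Second burn Δv₂ = |v₂ − v_a| = 5.212 km/s.
Total Δv = Δv₁ + Δv₂ = 15.20 km/s.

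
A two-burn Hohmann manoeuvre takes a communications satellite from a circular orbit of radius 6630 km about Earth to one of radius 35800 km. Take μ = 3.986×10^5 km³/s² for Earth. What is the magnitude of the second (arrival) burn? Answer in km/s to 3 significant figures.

Δv₂ = 1.47 km/s

Semi-major axis of the transfer orbit: a_t = (6630 + 35800)/2 = 21215 km.
On the circular orbit at r = 35800 km, v_c = √(μ/r) = 3.3368 km/s.
Transfer-orbit speed at the same r (vis-viva, a = a_t): v_t = √[μ(2/r − 1/a_t)] = 1.8654 km/s.
Δv₂ = |v_t − v_c| = |1.8654 − 3.3368| = 1.471 km/s.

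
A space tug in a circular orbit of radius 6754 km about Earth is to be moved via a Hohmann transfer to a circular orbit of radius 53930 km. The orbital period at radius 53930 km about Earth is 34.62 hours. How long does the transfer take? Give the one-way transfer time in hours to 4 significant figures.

From Kepler's third law T² = 4π²r³/μ at r = 53930 km, T = 34.62 hours = 34.62 × 3600 s = 1.24632×10^5 s: μ = 4π²r³/T² = 3.98650×10^5 km³/s².
Semi-major axis of the transfer orbit: a_t = (6754 + 53930)/2 = 30342 km.
By Kepler's third law the transfer-orbit period is T = 2π√(a_t³/μ), so t = T/2 = 26298 s.
Converting: 26298 s ÷ 3600 s/hour = 7.305 hours.

t = 7.305 hours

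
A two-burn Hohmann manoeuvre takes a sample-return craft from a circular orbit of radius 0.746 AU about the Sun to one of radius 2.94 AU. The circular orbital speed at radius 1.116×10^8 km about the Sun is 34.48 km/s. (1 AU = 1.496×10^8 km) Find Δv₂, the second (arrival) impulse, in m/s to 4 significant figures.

Δv₂ = 6318 m/s

From the circular-orbit relation v² = μ/r at r = 1.116×10^8 km: μ = v²r = (34.48)² × 1.116×10^8 = 1.32678×10^11 km³/s².
In km: r₁ = 0.746 × 1.496×10^8 = 1.116016×10^8 km; r₂ = 2.94 × 1.496×10^8 = 4.39824×10^8 km.
Transfer-ellipse semi-major axis a_t = (r₁ + r₂)/2 = (1.116016×10^8 + 4.39824×10^8)/2 = 2.757128×10^8 km.
On the circular orbit at r = 4.39824×10^8 km, v_c = √(μ/r) = 17.368 km/s.
Vis-viva on the transfer ellipse at r = 4.39824×10^8 km gives v_t = √[μ(2/r − 1/a_t)] = 11.050 km/s.
Δv₂ = |v_t − v_c| = |11.050 − 17.368| = 6.318 km/s.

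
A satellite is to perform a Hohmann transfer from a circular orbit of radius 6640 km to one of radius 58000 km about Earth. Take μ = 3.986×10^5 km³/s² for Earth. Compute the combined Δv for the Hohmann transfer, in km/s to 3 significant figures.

Δv = 4.06 km/s

Transfer-ellipse semi-major axis a_t = (r₁ + r₂)/2 = (6640 + 58000)/2 = 32320 km.
At r₁ the circular-orbit speed is v₁ = √(μ/r₁) = 7.74791 km/s.
Transfer-orbit speed at r₁ (vis-viva): v_p = √[μ(2/r₁ − 1/a_t)] = 10.3792 km/s.
First burn Δv₁ = |v_p − v₁| = 2.6313 km/s.
Circular speed at r₂: v₂ = √(μ/r₂) = 2.6215 km/s.
Transfer-orbit speed at r₂: v_a = √[μ(2/r₂ − 1/a_t)] = 1.1882 km/s.
Second burn Δv₂ = |v₂ − v_a| = 1.4333 km/s.
Δv = Δv₁ + Δv₂ = 2.6313 + 1.4333 = 4.065 km/s.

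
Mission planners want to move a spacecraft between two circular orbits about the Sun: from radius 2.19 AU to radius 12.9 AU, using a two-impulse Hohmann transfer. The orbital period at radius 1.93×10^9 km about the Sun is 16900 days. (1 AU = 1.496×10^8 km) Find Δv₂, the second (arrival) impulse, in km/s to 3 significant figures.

Δv₂ = 3.83 km/s

From Kepler's third law T² = 4π²r³/μ at r = 1.93×10^9 km, T = 16900 days = 16900 × 86400 s = 1.46016×10^9 s: μ = 4π²r³/T² = 1.33116×10^11 km³/s².
In km: r₁ = 2.19 × 1.496×10^8 = 3.27624×10^8 km; r₂ = 12.9 × 1.496×10^8 = 1.92984×10^9 km.
Semi-major axis of the transfer orbit: a_t = (3.27624×10^8 + 1.92984×10^9)/2 = 1.128732×10^9 km.
Circular speed at r = 1.92984×10^9 km: v_c = √(μ/r) = 8.3053 km/s.
Vis-viva on the transfer ellipse at r = 1.92984×10^9 km gives v_t = √[μ(2/r − 1/a_t)] = 4.4745 km/s.
Δv₂ = |v_t − v_c| = |4.4745 − 8.3053| = 3.831 km/s.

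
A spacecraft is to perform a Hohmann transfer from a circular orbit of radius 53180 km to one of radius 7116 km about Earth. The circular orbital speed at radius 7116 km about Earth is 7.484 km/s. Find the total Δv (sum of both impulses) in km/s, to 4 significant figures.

Δv = 3.863 km/s

From the circular-orbit relation v² = μ/r at r = 7116 km: μ = v²r = (7.484)² × 7116 = 3.98569×10^5 km³/s².
The Hohmann ellipse has a_t = (r₁ + r₂)/2 = 30148 km.
Circular speed at r₁: v₁ = √(μ/r₁) = √(3.98569×10^5/53180) = 2.7376 km/s.
Transfer-orbit speed at r₁ (vis-viva): v_a = √[μ(2/r₁ − 1/a_t)] = 1.3300 km/s.
First burn Δv₁ = |v_a − v₁| = 1.4076 km/s.
At r₂, v₂ = √(μ/r₂) = 7.4840 km/s.
Transfer-orbit speed at r₂: v_p = √[μ(2/r₂ − 1/a_t)] = 9.9398 km/s.
Second burn Δv₂ = |v₂ − v_p| = 2.4558 km/s.
Total Δv = Δv₁ + Δv₂ = 3.863 km/s.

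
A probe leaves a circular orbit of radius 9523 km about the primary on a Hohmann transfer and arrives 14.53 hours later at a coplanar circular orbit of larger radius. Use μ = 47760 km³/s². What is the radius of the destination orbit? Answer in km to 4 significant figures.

Transfer time t = 14.53 hours = 52308 s, and t = π√(a_t³/μ).
So a_t = (μ t²/π²)^(1/3) = (47760 × (52308)² / π²)^(1/3) = 23657 km.
Since a_t = (r₁ + r₂)/2, r₂ = 2a_t − r₁ = 2×23657 − 9523 = 37791 km.

r₂ = 37790 km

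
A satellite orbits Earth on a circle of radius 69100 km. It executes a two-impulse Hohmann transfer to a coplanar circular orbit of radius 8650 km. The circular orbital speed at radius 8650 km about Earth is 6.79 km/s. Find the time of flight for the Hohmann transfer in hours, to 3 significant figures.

From the circular-orbit relation v² = μ/r at r = 8650 km: μ = v²r = (6.79)² × 8650 = 3.98800×10^5 km³/s².
The Hohmann ellipse has a_t = (r₁ + r₂)/2 = 38875 km.
Transfer time t = π√(a_t³/μ) = π√((38875)³ / 3.98800×10^5) = 38130 s.
Converting: 38130 s ÷ 3600 s/hour = 10.6 hours.

t = 10.6 hours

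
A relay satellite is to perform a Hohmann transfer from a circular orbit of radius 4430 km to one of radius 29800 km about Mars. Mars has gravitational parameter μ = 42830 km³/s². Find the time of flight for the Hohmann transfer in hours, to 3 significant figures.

Transfer-ellipse semi-major axis a_t = (r₁ + r₂)/2 = (4430 + 29800)/2 = 17115 km.
By Kepler's third law the transfer-orbit period is T = 2π√(a_t³/μ), so t = T/2 = 33990 s.
Converting: 33990 s ÷ 3600 s/hour = 9.44 hours.

t = 9.44 hours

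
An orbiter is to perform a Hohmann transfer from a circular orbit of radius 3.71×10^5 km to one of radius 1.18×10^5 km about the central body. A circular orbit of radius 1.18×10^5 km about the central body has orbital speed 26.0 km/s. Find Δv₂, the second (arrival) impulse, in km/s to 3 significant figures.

From the circular-orbit relation v² = μ/r at r = 1.18×10^5 km: μ = v²r = (26.0)² × 1.18×10^5 = 7.97680×10^7 km³/s².
The Hohmann ellipse has a_t = (r₁ + r₂)/2 = 2.445×10^5 km.
Circular speed at r = 1.180×10^5 km: v_c = √(μ/r) = 26.000 km/s.
Transfer-orbit speed at the same r (vis-viva, a = a_t): v_t = √[μ(2/r − 1/a_t)] = 32.027 km/s.
Δv₂ = |v_t − v_c| = |32.027 − 26.000| = 6.027 km/s.

Δv₂ = 6.03 km/s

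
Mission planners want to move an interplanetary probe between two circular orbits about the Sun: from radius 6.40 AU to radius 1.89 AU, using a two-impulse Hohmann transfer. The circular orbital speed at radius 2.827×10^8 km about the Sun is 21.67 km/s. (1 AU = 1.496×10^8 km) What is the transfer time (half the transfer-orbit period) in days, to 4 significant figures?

From the circular-orbit relation v² = μ/r at r = 2.827×10^8 km: μ = v²r = (21.67)² × 2.827×10^8 = 1.32753×10^11 km³/s².
In km: r₁ = 6.40 × 1.496×10^8 = 9.5744×10^8 km; r₂ = 1.89 × 1.496×10^8 = 2.82744×10^8 km.
The Hohmann ellipse has a_t = (r₁ + r₂)/2 = 6.20092×10^8 km.
Half the transfer-orbit period gives t = π√(a_t³/μ) = 1.331×10^8 s.
Converting: 1.331×10^8 s ÷ 86400 s/day = 1541 days.

t = 1541 days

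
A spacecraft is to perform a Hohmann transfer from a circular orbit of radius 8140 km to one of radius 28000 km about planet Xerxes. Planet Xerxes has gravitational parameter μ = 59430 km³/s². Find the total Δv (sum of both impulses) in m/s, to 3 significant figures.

Δv = 1140 m/s

Transfer-ellipse semi-major axis a_t = (r₁ + r₂)/2 = (8140 + 28000)/2 = 18070 km.
Circular speed at r₁: v₁ = √(μ/r₁) = √(59430/8140) = 2.7020 km/s.
Transfer-orbit speed at r₁ (v² = μ(2/r − 1/a)): v_p = √[μ(2/r₁ − 1/a_t)] = 3.3635 km/s.
First burn Δv₁ = |v_p − v₁| = 0.6615 km/s.
At r₂, v₂ = √(μ/r₂) = 1.4569 km/s.
Transfer-orbit speed at r₂: v_a = √[μ(2/r₂ − 1/a_t)] = 0.97782 km/s.
Second burn Δv₂ = |v₂ − v_a| = 0.4791 km/s.
Δv = Δv₁ + Δv₂ = 0.6615 + 0.4791 = 1.141 km/s.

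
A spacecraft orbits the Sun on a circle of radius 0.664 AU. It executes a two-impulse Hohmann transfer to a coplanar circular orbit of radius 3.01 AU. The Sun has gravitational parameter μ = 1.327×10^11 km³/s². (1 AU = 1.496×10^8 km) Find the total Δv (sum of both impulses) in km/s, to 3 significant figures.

Δv = 17.1 km/s

In km: r₁ = 0.664 × 1.496×10^8 = 9.93344×10^7 km; r₂ = 3.01 × 1.496×10^8 = 4.50296×10^8 km.
The Hohmann ellipse has a_t = (r₁ + r₂)/2 = 2.748152×10^8 km.
Circular speed at r₁: v₁ = √(μ/r₁) = √(1.327×10^11/9.93344×10^7) = 36.550 km/s.
Transfer-orbit speed at r₁ (vis-viva equation): v_p = √[μ(2/r₁ − 1/a_t)] = 46.786 km/s.
First burn Δv₁ = |v_p − v₁| = 10.236 km/s.
Circular speed at r₂: v₂ = √(μ/r₂) = 17.1667 km/s.
Transfer-orbit speed at r₂: v_a = √[μ(2/r₂ − 1/a_t)] = 10.3209 km/s.
Second burn Δv₂ = |v₂ − v_a| = 6.8458 km/s.
Δv = Δv₁ + Δv₂ = 10.236 + 6.8458 = 17.08 km/s.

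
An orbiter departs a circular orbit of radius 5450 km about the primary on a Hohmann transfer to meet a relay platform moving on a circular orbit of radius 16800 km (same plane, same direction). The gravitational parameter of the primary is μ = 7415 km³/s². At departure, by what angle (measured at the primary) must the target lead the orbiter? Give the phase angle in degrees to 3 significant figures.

Transfer-ellipse semi-major axis a_t = (r₁ + r₂)/2 = (5450 + 16800)/2 = 11125 km.
Transfer time t = π√(a_t³/μ) = 42810 s.
Target angular speed ω₂ = √(μ/r₂³) = 3.955×10^-5 rad/s.
Angle swept by the target during transfer: ω₂·t = 1.693 rad = 97.00°.
The orbiter traverses 180° on the transfer ellipse, so the target must lead by 180° − 97.00° = 83.0°.

φ = 83.0°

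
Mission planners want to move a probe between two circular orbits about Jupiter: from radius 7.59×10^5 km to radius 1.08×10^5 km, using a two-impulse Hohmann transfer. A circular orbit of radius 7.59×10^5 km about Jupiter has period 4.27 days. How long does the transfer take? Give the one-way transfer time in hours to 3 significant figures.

t = 22.1 hours

From Kepler's third law T² = 4π²r³/μ at r = 7.59×10^5 km, T = 4.27 days = 4.27 × 86400 s = 3.68928×10^5 s: μ = 4π²r³/T² = 1.26824×10^8 km³/s².
Semi-major axis of the transfer orbit: a_t = (7.590×10^5 + 1.080×10^5)/2 = 4.335×10^5 km.
Half the transfer-orbit period gives t = π√(a_t³/μ) = 79620 s.
Converting: 79620 s ÷ 3600 s/hour = 22.1 hours.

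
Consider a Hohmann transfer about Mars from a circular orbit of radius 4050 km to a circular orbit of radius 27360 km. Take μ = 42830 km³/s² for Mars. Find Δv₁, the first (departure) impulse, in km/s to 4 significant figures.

Δv₁ = 1.040 km/s

The Hohmann ellipse has a_t = (r₁ + r₂)/2 = 15705 km.
On the circular orbit at r = 4050 km, v_c = √(μ/r) = 3.252 km/s.
Transfer-orbit speed at the same r (vis-viva, a = a_t): v_t = √[μ(2/r − 1/a_t)] = 4.292 km/s.
Δv₁ = |v_t − v_c| = |4.292 − 3.252| = 1.040 km/s.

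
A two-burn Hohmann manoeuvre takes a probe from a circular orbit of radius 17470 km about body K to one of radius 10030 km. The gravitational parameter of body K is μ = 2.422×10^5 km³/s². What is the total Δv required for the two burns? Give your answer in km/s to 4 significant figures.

Δv = 1.168 km/s

The Hohmann ellipse has a_t = (r₁ + r₂)/2 = 13750 km.
Circular speed at r₁: v₁ = √(μ/r₁) = √(2.422×10^5/17470) = 3.7234 km/s.
On the transfer ellipse at r₁, vis-viva gives v_a = √[μ(2/r₁ − 1/a_t)] = 3.1801 km/s.
First burn Δv₁ = |v_a − v₁| = 0.5433 km/s.
Circular speed at r₂: v₂ = √(μ/r₂) = 4.914 km/s.
Transfer-orbit speed at r₂: v_p = √[μ(2/r₂ − 1/a_t)] = 5.539 km/s.
Second burn Δv₂ = |v₂ − v_p| = 0.6250 km/s.
Δv = Δv₁ + Δv₂ = 0.5433 + 0.6250 = 1.168 km/s.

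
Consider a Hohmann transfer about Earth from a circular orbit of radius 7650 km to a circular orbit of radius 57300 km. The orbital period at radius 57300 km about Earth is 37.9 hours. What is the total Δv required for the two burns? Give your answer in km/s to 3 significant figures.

Δv = 3.73 km/s

From Kepler's third law T² = 4π²r³/μ at r = 57300 km, T = 37.9 hours = 37.9 × 3600 s = 1.3644×10^5 s: μ = 4π²r³/T² = 3.98970×10^5 km³/s².
Transfer-ellipse semi-major axis a_t = (r₁ + r₂)/2 = (7650 + 57300)/2 = 32475 km.
Circular speed at r₁: v₁ = √(μ/r₁) = √(3.98970×10^5/7650) = 7.222 km/s.
On the transfer ellipse at r₁, v² = μ(2/r − 1/a) gives v_p = √[μ(2/r₁ − 1/a_t)] = 9.593 km/s.
First burn Δv₁ = |v_p − v₁| = 2.371 km/s.
At r₂, v₂ = √(μ/r₂) = 2.639 km/s.
Transfer-orbit speed at r₂: v_a = √[μ(2/r₂ − 1/a_t)] = 1.281 km/s.
Second burn Δv₂ = |v₂ − v_a| = 1.358 km/s.
Total Δv = Δv₁ + Δv₂ = 3.729 km/s.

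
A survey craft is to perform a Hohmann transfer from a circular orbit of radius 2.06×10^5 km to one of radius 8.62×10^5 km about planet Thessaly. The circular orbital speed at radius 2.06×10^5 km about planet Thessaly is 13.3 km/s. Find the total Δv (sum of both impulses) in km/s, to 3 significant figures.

From the circular-orbit relation v² = μ/r at r = 2.06×10^5 km: μ = v²r = (13.3)² × 2.06×10^5 = 3.64393×10^7 km³/s².
The Hohmann ellipse has a_t = (r₁ + r₂)/2 = 5.340×10^5 km.
At r₁ the circular-orbit speed is v₁ = √(μ/r₁) = 13.30000 km/s.
On the transfer ellipse at r₁, v² = μ(2/r − 1/a) gives v_p = √[μ(2/r₁ − 1/a_t)] = 16.89797 km/s.
First burn Δv₁ = |v_p − v₁| = 3.59797 km/s.
At r₂, v₂ = √(μ/r₂) = 6.50177 km/s.
Transfer-orbit speed at r₂: v_a = √[μ(2/r₂ − 1/a_t)] = 4.03826 km/s.
Second burn Δv₂ = |v₂ − v_a| = 2.46351 km/s.
Total Δv = Δv₁ + Δv₂ = 6.061 km/s.

Δv = 6.06 km/s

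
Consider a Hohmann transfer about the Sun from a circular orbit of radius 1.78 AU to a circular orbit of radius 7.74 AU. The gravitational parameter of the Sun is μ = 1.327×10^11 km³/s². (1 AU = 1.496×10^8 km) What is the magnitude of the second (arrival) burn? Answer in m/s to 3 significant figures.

Δv₂ = 4160 m/s

In km: r₁ = 1.78 × 1.496×10^8 = 2.66288×10^8 km; r₂ = 7.74 × 1.496×10^8 = 1.157904×10^9 km.
The Hohmann ellipse has a_t = (r₁ + r₂)/2 = 7.12096×10^8 km.
Circular speed at r = 1.157904×10^9 km: v_c = √(μ/r) = 10.705 km/s.
Transfer-orbit speed at the same r (vis-viva, a = a_t): v_t = √[μ(2/r − 1/a_t)] = 6.5464 km/s.
Δv₂ = |v_t − v_c| = |6.5464 − 10.705| = 4.159 km/s.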